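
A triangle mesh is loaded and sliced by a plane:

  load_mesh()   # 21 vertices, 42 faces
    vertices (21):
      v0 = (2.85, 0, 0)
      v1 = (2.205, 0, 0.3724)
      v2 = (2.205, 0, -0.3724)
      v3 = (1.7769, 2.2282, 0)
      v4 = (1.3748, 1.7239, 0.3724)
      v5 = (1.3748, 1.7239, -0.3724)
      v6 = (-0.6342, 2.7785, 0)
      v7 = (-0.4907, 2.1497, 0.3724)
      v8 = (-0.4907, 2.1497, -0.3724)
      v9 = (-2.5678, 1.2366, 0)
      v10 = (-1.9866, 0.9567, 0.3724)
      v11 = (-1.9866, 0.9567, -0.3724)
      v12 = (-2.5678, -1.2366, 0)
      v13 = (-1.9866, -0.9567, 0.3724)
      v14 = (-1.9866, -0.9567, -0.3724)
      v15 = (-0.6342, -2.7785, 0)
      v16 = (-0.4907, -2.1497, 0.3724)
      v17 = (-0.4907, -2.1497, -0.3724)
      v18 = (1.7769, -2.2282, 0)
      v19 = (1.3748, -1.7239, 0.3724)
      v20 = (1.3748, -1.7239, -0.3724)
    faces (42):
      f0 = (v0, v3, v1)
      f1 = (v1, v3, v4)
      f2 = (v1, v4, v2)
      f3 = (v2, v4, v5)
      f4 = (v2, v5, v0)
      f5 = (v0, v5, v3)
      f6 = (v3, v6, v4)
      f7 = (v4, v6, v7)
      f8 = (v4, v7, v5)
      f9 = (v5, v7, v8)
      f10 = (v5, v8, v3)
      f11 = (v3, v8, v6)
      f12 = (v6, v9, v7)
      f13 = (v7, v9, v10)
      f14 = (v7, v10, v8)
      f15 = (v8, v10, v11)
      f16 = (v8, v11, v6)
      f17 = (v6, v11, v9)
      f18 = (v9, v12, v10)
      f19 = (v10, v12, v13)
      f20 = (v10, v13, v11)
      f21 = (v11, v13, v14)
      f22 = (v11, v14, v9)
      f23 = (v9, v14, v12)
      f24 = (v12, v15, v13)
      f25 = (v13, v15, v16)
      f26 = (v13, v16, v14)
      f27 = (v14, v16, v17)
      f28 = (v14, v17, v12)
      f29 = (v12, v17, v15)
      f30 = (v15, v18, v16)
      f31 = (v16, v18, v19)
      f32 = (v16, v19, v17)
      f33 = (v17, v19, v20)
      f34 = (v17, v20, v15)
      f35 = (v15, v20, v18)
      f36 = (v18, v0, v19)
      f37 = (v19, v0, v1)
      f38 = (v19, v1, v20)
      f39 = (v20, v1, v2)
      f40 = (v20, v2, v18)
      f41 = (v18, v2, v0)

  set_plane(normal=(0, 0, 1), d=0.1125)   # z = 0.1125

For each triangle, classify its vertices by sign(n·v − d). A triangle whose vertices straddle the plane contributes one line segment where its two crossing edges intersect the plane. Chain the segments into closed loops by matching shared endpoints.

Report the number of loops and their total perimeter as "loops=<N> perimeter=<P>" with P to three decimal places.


loops=2 perimeter=29.522

Straddling triangles (28 of 42):
  (v0,v3,v1) [--+] → (1.90623, 1.55507, 0.1125)–(2.65515, 0, 0.1125)  len=1.7260
  (v1,v3,v4) [+-+] → (1.90623, 1.55507, 0.1125)–(1.65543, 2.07585, 0.1125)  len=0.5780
  (v1,v4,v2) [++-] → (1.6645, 1.12234, 0.1125)–(2.205, 0, 0.1125)  len=1.2457
  (v2,v4,v5) [-+-] → (1.6645, 1.12234, 0.1125)–(1.3748, 1.7239, 0.1125)  len=0.6677
  (v3,v6,v4) [--+] → (-0.0272921, 2.45991, 0.1125)–(1.65543, 2.07585, 0.1125)  len=1.7260
  (v4,v6,v7) [+-+] → (-0.0272921, 2.45991, 0.1125)–(-0.590849, 2.58854, 0.1125)  len=0.5781
  (v4,v7,v5) [++-] → (0.160271, 2.00112, 0.1125)–(1.3748, 1.7239, 0.1125)  len=1.2458
  (v5,v7,v8) [-+-] → (0.160271, 2.00112, 0.1125)–(-0.4907, 2.1497, 0.1125)  len=0.6677
  (v6,v9,v7) [--+] → (-1.94032, 1.51244, 0.1125)–(-0.590849, 2.58854, 0.1125)  len=1.7260
  (v7,v9,v10) [+-+] → (-1.94032, 1.51244, 0.1125)–(-2.39222, 1.15204, 0.1125)  len=0.5780
  (v7,v10,v8) [++-] → (-1.4646, 1.373, 0.1125)–(-0.4907, 2.1497, 0.1125)  len=1.2457
  (v8,v10,v11) [-+-] → (-1.4646, 1.373, 0.1125)–(-1.9866, 0.9567, 0.1125)  len=0.6677
  (v9,v12,v10) [--+] → (-2.39222, -0.574016, 0.1125)–(-2.39222, 1.15204, 0.1125)  len=1.7261
  (v10,v12,v13) [+-+] → (-2.39222, -0.574016, 0.1125)–(-2.39222, -1.15204, 0.1125)  len=0.5780
  (v10,v13,v11) [++-] → (-1.9866, -0.289014, 0.1125)–(-1.9866, 0.9567, 0.1125)  len=1.2457
  (v11,v13,v14) [-+-] → (-1.9866, -0.289014, 0.1125)–(-1.9866, -0.9567, 0.1125)  len=0.6677
  (v12,v15,v13) [--+] → (-1.04275, -2.22814, 0.1125)–(-2.39222, -1.15204, 0.1125)  len=1.7260
  (v13,v15,v16) [+-+] → (-1.04275, -2.22814, 0.1125)–(-0.590849, -2.58854, 0.1125)  len=0.5780
  (v13,v16,v14) [++-] → (-1.0127, -1.7334, 0.1125)–(-1.9866, -0.9567, 0.1125)  len=1.2457
  (v14,v16,v17) [-+-] → (-1.0127, -1.7334, 0.1125)–(-0.4907, -2.1497, 0.1125)  len=0.6677
  (v15,v18,v16) [--+] → (1.09187, -2.20449, 0.1125)–(-0.590849, -2.58854, 0.1125)  len=1.7260
  (v16,v18,v19) [+-+] → (1.09187, -2.20449, 0.1125)–(1.65543, -2.07585, 0.1125)  len=0.5781
  (v16,v19,v17) [++-] → (0.723829, -1.87248, 0.1125)–(-0.4907, -2.1497, 0.1125)  len=1.2458
  (v17,v19,v20) [-+-] → (0.723829, -1.87248, 0.1125)–(1.3748, -1.7239, 0.1125)  len=0.6677
  (v18,v0,v19) [--+] → (2.40435, -0.520781, 0.1125)–(1.65543, -2.07585, 0.1125)  len=1.7260
  (v19,v0,v1) [+-+] → (2.40435, -0.520781, 0.1125)–(2.65515, 0, 0.1125)  len=0.5780
  (v19,v1,v20) [++-] → (1.9153, -0.60156, 0.1125)–(1.3748, -1.7239, 0.1125)  len=1.2457
  (v20,v1,v2) [-+-] → (1.9153, -0.60156, 0.1125)–(2.205, 0, 0.1125)  len=0.6677

Chained into 2 loop(s):
  loop 1: 14 segments, perimeter = 16.1283
  loop 2: 14 segments, perimeter = 13.3939
Total perimeter = 29.522


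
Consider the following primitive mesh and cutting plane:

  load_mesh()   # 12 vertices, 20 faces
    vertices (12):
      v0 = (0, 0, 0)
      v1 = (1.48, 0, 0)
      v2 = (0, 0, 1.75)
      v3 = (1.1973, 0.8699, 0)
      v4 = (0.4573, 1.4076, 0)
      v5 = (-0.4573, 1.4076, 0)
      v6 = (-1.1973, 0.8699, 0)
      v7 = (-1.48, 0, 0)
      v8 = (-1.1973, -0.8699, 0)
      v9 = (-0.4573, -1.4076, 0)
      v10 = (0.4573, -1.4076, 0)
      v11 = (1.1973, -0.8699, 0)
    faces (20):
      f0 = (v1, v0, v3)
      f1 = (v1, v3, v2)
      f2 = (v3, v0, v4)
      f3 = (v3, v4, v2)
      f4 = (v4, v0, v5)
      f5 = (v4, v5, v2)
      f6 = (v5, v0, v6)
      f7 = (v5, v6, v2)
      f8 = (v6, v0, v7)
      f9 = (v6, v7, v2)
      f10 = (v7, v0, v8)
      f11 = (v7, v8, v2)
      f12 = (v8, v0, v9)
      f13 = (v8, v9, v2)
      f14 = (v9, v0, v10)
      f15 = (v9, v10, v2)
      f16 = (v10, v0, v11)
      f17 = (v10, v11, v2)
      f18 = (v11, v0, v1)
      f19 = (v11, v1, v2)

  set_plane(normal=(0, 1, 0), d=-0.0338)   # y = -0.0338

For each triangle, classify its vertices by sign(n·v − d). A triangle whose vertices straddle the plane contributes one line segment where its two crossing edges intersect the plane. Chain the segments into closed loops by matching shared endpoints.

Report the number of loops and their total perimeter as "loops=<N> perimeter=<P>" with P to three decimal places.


loops=1 perimeter=7.454

Straddling triangles (10 of 20):
  (v7,v0,v8) [++-] → (-0.0465211, -0.0338, 0)–(-1.46902, -0.0338, 0)  len=1.4225
  (v7,v8,v2) [+-+] → (-1.46902, -0.0338, 0)–(-0.0465211, -0.0338, 1.682)  len=2.2029
  (v8,v0,v9) [-+-] → (-0.0465211, -0.0338, 0)–(-0.0109809, -0.0338, 0)  len=0.0355
  (v8,v9,v2) [--+] → (-0.0109809, -0.0338, 1.70798)–(-0.0465211, -0.0338, 1.682)  len=0.0440
  (v9,v0,v10) [-+-] → (-0.0109809, -0.0338, 0)–(0.0109809, -0.0338, 0)  len=0.0220
  (v9,v10,v2) [--+] → (0.0109809, -0.0338, 1.70798)–(-0.0109809, -0.0338, 1.70798)  len=0.0220
  (v10,v0,v11) [-+-] → (0.0109809, -0.0338, 0)–(0.0465211, -0.0338, 0)  len=0.0355
  (v10,v11,v2) [--+] → (0.0465211, -0.0338, 1.682)–(0.0109809, -0.0338, 1.70798)  len=0.0440
  (v11,v0,v1) [-++] → (0.0465211, -0.0338, 0)–(1.46902, -0.0338, 0)  len=1.4225
  (v11,v1,v2) [-++] → (1.46902, -0.0338, 0)–(0.0465211, -0.0338, 1.682)  len=2.2029

Chained into 1 loop(s):
  loop 1: 10 segments, perimeter = 7.4538
Total perimeter = 7.454


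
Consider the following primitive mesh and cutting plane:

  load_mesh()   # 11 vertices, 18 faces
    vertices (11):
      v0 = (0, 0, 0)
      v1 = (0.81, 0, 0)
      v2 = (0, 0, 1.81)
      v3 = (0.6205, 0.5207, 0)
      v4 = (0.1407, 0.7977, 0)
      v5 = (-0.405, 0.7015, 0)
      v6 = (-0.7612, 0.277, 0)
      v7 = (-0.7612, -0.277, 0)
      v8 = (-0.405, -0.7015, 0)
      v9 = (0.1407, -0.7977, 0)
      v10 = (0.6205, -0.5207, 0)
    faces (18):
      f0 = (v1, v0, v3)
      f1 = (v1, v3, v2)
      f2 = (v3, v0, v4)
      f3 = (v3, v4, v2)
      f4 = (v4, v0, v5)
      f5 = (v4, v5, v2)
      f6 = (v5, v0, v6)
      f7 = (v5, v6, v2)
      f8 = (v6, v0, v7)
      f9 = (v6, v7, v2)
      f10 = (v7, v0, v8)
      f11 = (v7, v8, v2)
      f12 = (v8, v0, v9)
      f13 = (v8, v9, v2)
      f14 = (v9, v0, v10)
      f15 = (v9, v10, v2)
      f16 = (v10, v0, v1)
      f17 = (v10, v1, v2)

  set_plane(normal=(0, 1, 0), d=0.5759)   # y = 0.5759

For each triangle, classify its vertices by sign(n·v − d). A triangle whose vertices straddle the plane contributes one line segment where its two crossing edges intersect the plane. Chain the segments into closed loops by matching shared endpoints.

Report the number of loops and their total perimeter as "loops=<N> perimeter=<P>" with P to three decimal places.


loops=1 perimeter=2.532

Straddling triangles (6 of 18):
  (v3,v0,v4) [--+] → (0.101578, 0.5759, 0)–(0.524886, 0.5759, 0)  len=0.4233
  (v3,v4,v2) [-+-] → (0.524886, 0.5759, 0)–(0.101578, 0.5759, 0.503269)  len=0.6576
  (v4,v0,v5) [+-+] → (0.101578, 0.5759, 0)–(-0.332487, 0.5759, 0)  len=0.4341
  (v4,v5,v2) [++-] → (-0.332487, 0.5759, 0.324071)–(0.101578, 0.5759, 0.503269)  len=0.4696
  (v5,v0,v6) [+--] → (-0.332487, 0.5759, 0)–(-0.510392, 0.5759, 0)  len=0.1779
  (v5,v6,v2) [+--] → (-0.510392, 0.5759, 0)–(-0.332487, 0.5759, 0.324071)  len=0.3697

Chained into 1 loop(s):
  loop 1: 6 segments, perimeter = 2.5322
Total perimeter = 2.532


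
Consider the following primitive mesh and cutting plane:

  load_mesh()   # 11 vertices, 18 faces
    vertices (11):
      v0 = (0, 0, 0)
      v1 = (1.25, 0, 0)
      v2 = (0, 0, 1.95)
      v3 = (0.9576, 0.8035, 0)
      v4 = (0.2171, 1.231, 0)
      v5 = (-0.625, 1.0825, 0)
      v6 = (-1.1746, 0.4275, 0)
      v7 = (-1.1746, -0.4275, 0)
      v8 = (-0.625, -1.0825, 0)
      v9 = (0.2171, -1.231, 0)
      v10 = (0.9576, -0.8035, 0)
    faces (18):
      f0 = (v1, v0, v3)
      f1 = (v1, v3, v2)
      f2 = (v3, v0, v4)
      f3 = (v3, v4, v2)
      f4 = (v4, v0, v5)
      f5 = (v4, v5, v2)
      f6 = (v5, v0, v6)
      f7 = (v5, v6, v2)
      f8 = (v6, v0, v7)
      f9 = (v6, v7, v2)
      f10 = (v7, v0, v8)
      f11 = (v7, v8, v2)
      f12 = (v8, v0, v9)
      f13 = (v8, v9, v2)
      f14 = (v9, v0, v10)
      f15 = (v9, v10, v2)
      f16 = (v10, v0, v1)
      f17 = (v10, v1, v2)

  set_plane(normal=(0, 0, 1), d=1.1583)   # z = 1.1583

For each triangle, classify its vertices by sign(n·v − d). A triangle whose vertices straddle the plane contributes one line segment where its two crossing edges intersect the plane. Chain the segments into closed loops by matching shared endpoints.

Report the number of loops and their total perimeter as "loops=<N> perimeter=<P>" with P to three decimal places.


Straddling triangles (9 of 18):
  (v1,v3,v2) [--+] → (0.388786, 0.326221, 1.1583)–(0.5075, 0, 1.1583)  len=0.3472
  (v3,v4,v2) [--+] → (0.0881426, 0.499786, 1.1583)–(0.388786, 0.326221, 1.1583)  len=0.3471
  (v4,v5,v2) [--+] → (-0.25375, 0.439495, 1.1583)–(0.0881426, 0.499786, 1.1583)  len=0.3472
  (v5,v6,v2) [--+] → (-0.476888, 0.173565, 1.1583)–(-0.25375, 0.439495, 1.1583)  len=0.3471
  (v6,v7,v2) [--+] → (-0.476888, -0.173565, 1.1583)–(-0.476888, 0.173565, 1.1583)  len=0.3471
  (v7,v8,v2) [--+] → (-0.25375, -0.439495, 1.1583)–(-0.476888, -0.173565, 1.1583)  len=0.3471
  (v8,v9,v2) [--+] → (0.0881426, -0.499786, 1.1583)–(-0.25375, -0.439495, 1.1583)  len=0.3472
  (v9,v10,v2) [--+] → (0.388786, -0.326221, 1.1583)–(0.0881426, -0.499786, 1.1583)  len=0.3471
  (v10,v1,v2) [--+] → (0.5075, 0, 1.1583)–(0.388786, -0.326221, 1.1583)  len=0.3472

Chained into 1 loop(s):
  loop 1: 9 segments, perimeter = 3.1243
Total perimeter = 3.124

loops=1 perimeter=3.124


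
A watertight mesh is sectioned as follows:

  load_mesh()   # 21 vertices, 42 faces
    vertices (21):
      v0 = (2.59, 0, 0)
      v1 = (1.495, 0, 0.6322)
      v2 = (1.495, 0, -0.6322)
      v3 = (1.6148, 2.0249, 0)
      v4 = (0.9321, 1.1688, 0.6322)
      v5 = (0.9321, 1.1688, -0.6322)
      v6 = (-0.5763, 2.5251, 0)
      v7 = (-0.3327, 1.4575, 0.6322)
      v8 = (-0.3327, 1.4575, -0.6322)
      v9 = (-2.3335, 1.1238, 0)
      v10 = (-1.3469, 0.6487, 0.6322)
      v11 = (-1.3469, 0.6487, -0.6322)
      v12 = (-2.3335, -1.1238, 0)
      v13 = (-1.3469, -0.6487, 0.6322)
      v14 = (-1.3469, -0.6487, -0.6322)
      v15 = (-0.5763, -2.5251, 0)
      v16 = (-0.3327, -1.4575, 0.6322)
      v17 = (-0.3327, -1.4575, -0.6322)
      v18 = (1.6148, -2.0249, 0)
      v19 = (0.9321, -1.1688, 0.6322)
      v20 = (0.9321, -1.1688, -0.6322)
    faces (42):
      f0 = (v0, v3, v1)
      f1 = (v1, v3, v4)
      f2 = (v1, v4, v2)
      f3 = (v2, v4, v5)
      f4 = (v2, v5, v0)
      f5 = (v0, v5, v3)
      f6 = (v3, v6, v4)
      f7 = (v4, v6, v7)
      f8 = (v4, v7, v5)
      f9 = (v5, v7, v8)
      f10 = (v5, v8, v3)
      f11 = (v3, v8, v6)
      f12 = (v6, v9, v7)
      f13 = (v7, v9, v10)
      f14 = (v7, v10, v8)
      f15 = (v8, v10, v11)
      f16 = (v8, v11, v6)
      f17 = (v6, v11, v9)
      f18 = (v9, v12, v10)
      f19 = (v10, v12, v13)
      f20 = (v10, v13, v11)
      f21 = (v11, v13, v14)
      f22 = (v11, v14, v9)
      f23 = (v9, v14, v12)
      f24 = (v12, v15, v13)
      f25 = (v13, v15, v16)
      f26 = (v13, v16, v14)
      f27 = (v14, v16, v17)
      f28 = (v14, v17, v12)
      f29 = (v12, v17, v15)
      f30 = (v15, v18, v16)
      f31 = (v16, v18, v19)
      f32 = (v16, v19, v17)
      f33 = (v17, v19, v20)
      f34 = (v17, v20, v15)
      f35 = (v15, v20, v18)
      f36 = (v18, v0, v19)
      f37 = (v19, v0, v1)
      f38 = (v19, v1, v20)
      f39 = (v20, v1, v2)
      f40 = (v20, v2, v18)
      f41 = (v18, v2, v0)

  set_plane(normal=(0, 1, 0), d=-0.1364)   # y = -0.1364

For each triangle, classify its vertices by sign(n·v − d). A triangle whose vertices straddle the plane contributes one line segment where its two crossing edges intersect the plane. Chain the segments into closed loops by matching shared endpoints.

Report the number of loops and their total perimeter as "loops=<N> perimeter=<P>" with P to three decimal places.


Straddling triangles (12 of 42):
  (v9,v12,v10) [+-+] → (-2.3335, -0.1364, 0)–(-1.7839, -0.1364, 0.352177)  len=0.6528
  (v10,v12,v13) [+--] → (-1.7839, -0.1364, 0.352177)–(-1.3469, -0.1364, 0.6322)  len=0.5190
  (v10,v13,v11) [+-+] → (-1.3469, -0.1364, 0.6322)–(-1.3469, -0.1364, 0.132931)  len=0.4993
  (v11,v13,v14) [+--] → (-1.3469, -0.1364, 0.132931)–(-1.3469, -0.1364, -0.6322)  len=0.7651
  (v11,v14,v9) [+-+] → (-1.3469, -0.1364, -0.6322)–(-1.63205, -0.1364, -0.449477)  len=0.3387
  (v9,v14,v12) [+--] → (-1.63205, -0.1364, -0.449477)–(-2.3335, -0.1364, 0)  len=0.8331
  (v18,v0,v19) [-+-] → (2.52431, -0.1364, 0)–(2.39652, -0.1364, 0.0737783)  len=0.1476
  (v19,v0,v1) [-++] → (2.39652, -0.1364, 0.0737783)–(1.42931, -0.1364, 0.6322)  len=1.1168
  (v19,v1,v20) [-+-] → (1.42931, -0.1364, 0.6322)–(1.42931, -0.1364, 0.484643)  len=0.1476
  (v20,v1,v2) [-++] → (1.42931, -0.1364, 0.484643)–(1.42931, -0.1364, -0.6322)  len=1.1168
  (v20,v2,v18) [-+-] → (1.42931, -0.1364, -0.6322)–(1.50307, -0.1364, -0.589614)  len=0.0852
  (v18,v2,v0) [-++] → (1.50307, -0.1364, -0.589614)–(2.52431, -0.1364, 0)  len=1.1792

Chained into 2 loop(s):
  loop 1: 6 segments, perimeter = 3.6079
  loop 2: 6 segments, perimeter = 3.7932
Total perimeter = 7.401

loops=2 perimeter=7.401


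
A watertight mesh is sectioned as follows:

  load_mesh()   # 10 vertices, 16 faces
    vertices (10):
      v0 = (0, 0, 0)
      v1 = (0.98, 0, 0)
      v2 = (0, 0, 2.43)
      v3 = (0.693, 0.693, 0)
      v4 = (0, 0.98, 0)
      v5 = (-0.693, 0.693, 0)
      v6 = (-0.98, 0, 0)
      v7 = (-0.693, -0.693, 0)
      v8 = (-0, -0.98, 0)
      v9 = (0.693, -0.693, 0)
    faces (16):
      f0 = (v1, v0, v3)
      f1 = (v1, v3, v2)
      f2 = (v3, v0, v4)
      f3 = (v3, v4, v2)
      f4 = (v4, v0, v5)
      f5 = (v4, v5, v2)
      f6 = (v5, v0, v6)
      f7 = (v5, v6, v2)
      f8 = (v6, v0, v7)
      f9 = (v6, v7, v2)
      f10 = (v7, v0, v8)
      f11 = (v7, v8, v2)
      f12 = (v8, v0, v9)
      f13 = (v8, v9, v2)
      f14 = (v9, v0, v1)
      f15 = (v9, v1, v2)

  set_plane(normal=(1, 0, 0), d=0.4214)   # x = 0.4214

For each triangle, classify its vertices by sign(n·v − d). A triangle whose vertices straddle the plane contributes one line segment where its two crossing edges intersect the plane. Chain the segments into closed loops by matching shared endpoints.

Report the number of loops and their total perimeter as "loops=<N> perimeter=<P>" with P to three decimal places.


loops=1 perimeter=4.873

Straddling triangles (8 of 16):
  (v1,v0,v3) [+-+] → (0.4214, 0, 0)–(0.4214, 0.4214, 0)  len=0.4214
  (v1,v3,v2) [++-] → (0.4214, 0.4214, 0.952364)–(0.4214, 0, 1.3851)  len=0.6040
  (v3,v0,v4) [+--] → (0.4214, 0.4214, 0)–(0.4214, 0.805481, 0)  len=0.3841
  (v3,v4,v2) [+--] → (0.4214, 0.805481, 0)–(0.4214, 0.4214, 0.952364)  len=1.0269
  (v8,v0,v9) [--+] → (0.4214, -0.4214, 0)–(0.4214, -0.805481, 0)  len=0.3841
  (v8,v9,v2) [-+-] → (0.4214, -0.805481, 0)–(0.4214, -0.4214, 0.952364)  len=1.0269
  (v9,v0,v1) [+-+] → (0.4214, -0.4214, 0)–(0.4214, 0, 0)  len=0.4214
  (v9,v1,v2) [++-] → (0.4214, 0, 1.3851)–(0.4214, -0.4214, 0.952364)  len=0.6040

Chained into 1 loop(s):
  loop 1: 8 segments, perimeter = 4.8728
Total perimeter = 4.873


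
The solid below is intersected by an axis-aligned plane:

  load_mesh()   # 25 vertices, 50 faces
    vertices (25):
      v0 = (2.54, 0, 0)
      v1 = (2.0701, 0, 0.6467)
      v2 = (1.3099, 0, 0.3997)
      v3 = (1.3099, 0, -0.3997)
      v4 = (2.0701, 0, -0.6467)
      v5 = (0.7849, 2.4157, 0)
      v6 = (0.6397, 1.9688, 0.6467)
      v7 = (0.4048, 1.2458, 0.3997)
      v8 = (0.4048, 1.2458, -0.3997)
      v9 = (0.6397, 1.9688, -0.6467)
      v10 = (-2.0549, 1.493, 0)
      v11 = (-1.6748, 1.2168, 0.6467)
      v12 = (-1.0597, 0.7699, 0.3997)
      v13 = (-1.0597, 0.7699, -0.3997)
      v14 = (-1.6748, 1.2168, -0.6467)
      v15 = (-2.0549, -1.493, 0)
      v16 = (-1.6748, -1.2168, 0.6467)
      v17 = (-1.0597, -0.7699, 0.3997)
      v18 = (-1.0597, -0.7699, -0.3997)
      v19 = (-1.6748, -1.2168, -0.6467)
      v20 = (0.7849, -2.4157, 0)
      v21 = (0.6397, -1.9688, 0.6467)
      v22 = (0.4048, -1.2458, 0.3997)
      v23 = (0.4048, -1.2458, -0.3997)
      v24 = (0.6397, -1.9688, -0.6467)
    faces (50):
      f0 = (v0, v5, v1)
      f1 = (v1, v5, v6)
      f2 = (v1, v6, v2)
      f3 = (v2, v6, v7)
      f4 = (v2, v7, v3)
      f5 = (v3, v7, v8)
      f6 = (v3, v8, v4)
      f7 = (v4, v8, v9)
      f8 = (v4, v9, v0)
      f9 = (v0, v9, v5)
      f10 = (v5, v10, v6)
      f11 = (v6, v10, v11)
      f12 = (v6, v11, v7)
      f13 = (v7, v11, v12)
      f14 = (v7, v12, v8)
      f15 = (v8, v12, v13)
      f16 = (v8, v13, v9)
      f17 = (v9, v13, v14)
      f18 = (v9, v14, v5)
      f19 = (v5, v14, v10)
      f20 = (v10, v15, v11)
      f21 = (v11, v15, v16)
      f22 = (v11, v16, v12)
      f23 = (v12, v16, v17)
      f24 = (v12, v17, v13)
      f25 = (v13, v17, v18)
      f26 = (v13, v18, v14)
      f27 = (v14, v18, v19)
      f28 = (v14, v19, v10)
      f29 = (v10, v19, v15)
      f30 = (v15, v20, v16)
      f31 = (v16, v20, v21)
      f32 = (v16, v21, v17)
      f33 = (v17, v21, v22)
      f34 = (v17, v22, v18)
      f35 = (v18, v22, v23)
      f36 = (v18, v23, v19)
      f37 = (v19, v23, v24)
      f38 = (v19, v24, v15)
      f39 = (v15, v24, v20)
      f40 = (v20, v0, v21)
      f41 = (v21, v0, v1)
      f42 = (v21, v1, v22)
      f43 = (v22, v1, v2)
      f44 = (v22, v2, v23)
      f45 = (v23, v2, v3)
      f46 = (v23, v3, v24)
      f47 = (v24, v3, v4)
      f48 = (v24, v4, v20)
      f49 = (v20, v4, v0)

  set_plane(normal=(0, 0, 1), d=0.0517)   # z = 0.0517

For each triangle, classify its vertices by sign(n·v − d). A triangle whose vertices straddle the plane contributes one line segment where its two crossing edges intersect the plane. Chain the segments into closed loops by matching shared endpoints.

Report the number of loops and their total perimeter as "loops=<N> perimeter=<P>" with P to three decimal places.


loops=2 perimeter=22.408

Straddling triangles (20 of 50):
  (v0,v5,v1) [--+] → (0.887644, 2.22258, 0.0517)–(2.50243, 0, 0.0517)  len=2.7473
  (v1,v5,v6) [+-+] → (0.887644, 2.22258, 0.0517)–(0.773292, 2.37997, 0.0517)  len=0.1945
  (v2,v7,v3) [++-] → (0.798814, 0.70347, 0.0517)–(1.3099, 0, 0.0517)  len=0.8695
  (v3,v7,v8) [-+-] → (0.798814, 0.70347, 0.0517)–(0.4048, 1.2458, 0.0517)  len=0.6703
  (v5,v10,v6) [--+] → (-1.83948, 1.53104, 0.0517)–(0.773292, 2.37997, 0.0517)  len=2.7472
  (v6,v10,v11) [+-+] → (-1.83948, 1.53104, 0.0517)–(-2.02451, 1.47092, 0.0517)  len=0.1946
  (v7,v12,v8) [++-] → (-0.422164, 0.977072, 0.0517)–(0.4048, 1.2458, 0.0517)  len=0.8695
  (v8,v12,v13) [-+-] → (-0.422164, 0.977072, 0.0517)–(-1.0597, 0.7699, 0.0517)  len=0.6704
  (v10,v15,v11) [--+] → (-2.02451, -1.27637, 0.0517)–(-2.02451, 1.47092, 0.0517)  len=2.7473
  (v11,v15,v16) [+-+] → (-2.02451, -1.27637, 0.0517)–(-2.02451, -1.47092, 0.0517)  len=0.1946
  (v12,v17,v13) [++-] → (-1.0597, -0.0995843, 0.0517)–(-1.0597, 0.7699, 0.0517)  len=0.8695
  (v13,v17,v18) [-+-] → (-1.0597, -0.0995843, 0.0517)–(-1.0597, -0.7699, 0.0517)  len=0.6703
  (v15,v20,v16) [--+] → (0.588261, -2.31985, 0.0517)–(-2.02451, -1.47092, 0.0517)  len=2.7472
  (v16,v20,v21) [+-+] → (0.588261, -2.31985, 0.0517)–(0.773292, -2.37997, 0.0517)  len=0.1946
  (v17,v22,v18) [++-] → (-0.232736, -1.03863, 0.0517)–(-1.0597, -0.7699, 0.0517)  len=0.8695
  (v18,v22,v23) [-+-] → (-0.232736, -1.03863, 0.0517)–(0.4048, -1.2458, 0.0517)  len=0.6704
  (v20,v0,v21) [--+] → (2.38808, -0.157394, 0.0517)–(0.773292, -2.37997, 0.0517)  len=2.7473
  (v21,v0,v1) [+-+] → (2.38808, -0.157394, 0.0517)–(2.50243, 0, 0.0517)  len=0.1945
  (v22,v2,v23) [++-] → (0.915886, -0.54233, 0.0517)–(0.4048, -1.2458, 0.0517)  len=0.8695
  (v23,v2,v3) [-+-] → (0.915886, -0.54233, 0.0517)–(1.3099, 0, 0.0517)  len=0.6703

Chained into 2 loop(s):
  loop 1: 10 segments, perimeter = 14.7090
  loop 2: 10 segments, perimeter = 7.6993
Total perimeter = 22.408


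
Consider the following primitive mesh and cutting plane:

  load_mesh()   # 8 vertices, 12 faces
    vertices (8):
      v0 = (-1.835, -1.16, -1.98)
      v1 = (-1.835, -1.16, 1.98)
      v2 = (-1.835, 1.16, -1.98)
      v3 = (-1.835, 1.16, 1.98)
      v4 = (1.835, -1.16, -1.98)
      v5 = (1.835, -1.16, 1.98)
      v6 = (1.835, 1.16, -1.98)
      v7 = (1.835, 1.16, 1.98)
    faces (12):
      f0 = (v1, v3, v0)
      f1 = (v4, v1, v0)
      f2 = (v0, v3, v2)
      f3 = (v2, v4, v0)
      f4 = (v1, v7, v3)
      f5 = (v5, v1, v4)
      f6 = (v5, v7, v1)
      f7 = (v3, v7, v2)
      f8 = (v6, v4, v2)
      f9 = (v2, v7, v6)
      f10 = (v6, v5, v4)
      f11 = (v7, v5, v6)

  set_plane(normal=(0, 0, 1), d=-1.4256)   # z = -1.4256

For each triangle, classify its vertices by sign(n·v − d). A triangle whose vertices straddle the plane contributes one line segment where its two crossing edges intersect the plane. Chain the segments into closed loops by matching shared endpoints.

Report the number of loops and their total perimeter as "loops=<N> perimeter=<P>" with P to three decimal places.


loops=1 perimeter=11.980

Straddling triangles (8 of 12):
  (v1,v3,v0) [++-] → (-1.835, -0.8352, -1.4256)–(-1.835, -1.16, -1.4256)  len=0.3248
  (v4,v1,v0) [-+-] → (1.3212, -1.16, -1.4256)–(-1.835, -1.16, -1.4256)  len=3.1562
  (v0,v3,v2) [-+-] → (-1.835, -0.8352, -1.4256)–(-1.835, 1.16, -1.4256)  len=1.9952
  (v5,v1,v4) [++-] → (1.3212, -1.16, -1.4256)–(1.835, -1.16, -1.4256)  len=0.5138
  (v3,v7,v2) [++-] → (-1.3212, 1.16, -1.4256)–(-1.835, 1.16, -1.4256)  len=0.5138
  (v2,v7,v6) [-+-] → (-1.3212, 1.16, -1.4256)–(1.835, 1.16, -1.4256)  len=3.1562
  (v6,v5,v4) [-+-] → (1.835, 0.8352, -1.4256)–(1.835, -1.16, -1.4256)  len=1.9952
  (v7,v5,v6) [++-] → (1.835, 0.8352, -1.4256)–(1.835, 1.16, -1.4256)  len=0.3248

Chained into 1 loop(s):
  loop 1: 8 segments, perimeter = 11.9800
Total perimeter = 11.980


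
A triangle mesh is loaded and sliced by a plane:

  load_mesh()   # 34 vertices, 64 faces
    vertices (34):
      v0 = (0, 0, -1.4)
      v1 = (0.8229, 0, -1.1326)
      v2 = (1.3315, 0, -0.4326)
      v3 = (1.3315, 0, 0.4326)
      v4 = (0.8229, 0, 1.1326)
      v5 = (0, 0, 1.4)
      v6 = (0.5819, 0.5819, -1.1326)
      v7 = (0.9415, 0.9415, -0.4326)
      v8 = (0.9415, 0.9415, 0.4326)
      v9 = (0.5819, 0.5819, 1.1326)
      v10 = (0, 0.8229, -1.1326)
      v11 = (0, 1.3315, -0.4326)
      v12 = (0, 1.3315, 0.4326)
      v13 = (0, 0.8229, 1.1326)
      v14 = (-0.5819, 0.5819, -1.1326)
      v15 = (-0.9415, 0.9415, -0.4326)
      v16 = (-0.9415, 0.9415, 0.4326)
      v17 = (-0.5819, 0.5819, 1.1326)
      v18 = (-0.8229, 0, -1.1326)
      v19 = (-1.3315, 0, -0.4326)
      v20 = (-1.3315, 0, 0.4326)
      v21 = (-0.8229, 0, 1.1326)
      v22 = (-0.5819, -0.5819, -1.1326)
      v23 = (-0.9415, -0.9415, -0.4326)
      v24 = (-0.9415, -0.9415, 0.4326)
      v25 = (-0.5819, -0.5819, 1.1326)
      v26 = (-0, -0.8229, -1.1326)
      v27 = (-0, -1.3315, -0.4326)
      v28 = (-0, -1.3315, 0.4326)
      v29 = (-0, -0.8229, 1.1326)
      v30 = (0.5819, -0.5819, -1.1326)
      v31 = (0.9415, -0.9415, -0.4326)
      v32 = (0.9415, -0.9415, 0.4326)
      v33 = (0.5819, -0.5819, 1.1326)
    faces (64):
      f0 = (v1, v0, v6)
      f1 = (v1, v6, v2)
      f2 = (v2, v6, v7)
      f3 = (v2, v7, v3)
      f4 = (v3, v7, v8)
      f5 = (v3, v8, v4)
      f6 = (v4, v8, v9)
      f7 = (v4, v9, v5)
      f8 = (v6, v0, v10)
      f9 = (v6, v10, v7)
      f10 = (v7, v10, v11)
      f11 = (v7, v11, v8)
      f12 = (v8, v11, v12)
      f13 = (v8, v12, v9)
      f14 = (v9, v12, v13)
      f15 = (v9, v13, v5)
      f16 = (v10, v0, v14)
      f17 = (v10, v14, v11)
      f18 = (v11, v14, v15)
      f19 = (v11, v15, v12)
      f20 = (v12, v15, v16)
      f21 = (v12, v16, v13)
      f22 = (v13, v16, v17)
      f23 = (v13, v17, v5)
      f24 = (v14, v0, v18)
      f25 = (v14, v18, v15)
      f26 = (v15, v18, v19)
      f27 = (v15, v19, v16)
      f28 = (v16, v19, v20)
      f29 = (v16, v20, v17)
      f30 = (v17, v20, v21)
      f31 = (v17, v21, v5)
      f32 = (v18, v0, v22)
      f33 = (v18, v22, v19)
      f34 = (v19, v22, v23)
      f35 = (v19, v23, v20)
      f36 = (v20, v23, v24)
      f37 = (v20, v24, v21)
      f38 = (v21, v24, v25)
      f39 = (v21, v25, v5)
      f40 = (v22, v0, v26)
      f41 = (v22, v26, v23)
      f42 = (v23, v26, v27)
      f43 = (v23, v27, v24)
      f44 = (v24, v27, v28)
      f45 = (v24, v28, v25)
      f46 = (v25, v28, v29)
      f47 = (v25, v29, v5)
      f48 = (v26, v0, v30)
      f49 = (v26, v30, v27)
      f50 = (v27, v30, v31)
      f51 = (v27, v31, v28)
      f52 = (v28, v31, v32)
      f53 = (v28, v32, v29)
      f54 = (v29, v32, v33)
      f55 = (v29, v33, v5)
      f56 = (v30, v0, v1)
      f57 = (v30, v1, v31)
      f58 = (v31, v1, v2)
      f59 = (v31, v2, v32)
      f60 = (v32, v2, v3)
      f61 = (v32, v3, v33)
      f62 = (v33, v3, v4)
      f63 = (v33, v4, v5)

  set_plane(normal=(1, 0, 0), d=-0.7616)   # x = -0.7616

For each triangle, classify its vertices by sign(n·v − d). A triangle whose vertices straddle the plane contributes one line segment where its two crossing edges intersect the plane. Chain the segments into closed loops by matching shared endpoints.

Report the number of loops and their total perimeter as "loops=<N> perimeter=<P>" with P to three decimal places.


Straddling triangles (20 of 64):
  (v11,v14,v15) [++-] → (-0.7616, 0.7616, -0.782795)–(-0.7616, 1.01602, -0.4326)  len=0.4329
  (v11,v15,v12) [+-+] → (-0.7616, 1.01602, -0.4326)–(-0.7616, 1.01602, -0.267279)  len=0.1653
  (v12,v15,v16) [+--] → (-0.7616, 1.01602, -0.267279)–(-0.7616, 1.01602, 0.4326)  len=0.6999
  (v12,v16,v13) [+-+] → (-0.7616, 1.01602, 0.4326)–(-0.7616, 0.918838, 0.566355)  len=0.1653
  (v13,v16,v17) [+-+] → (-0.7616, 0.918838, 0.566355)–(-0.7616, 0.7616, 0.782795)  len=0.2675
  (v14,v0,v18) [++-] → (-0.7616, 0, -1.15252)–(-0.7616, 0.14801, -1.1326)  len=0.1493
  (v14,v18,v15) [+--] → (-0.7616, 0.14801, -1.1326)–(-0.7616, 0.7616, -0.782795)  len=0.7063
  (v16,v20,v17) [--+] → (-0.7616, 0.442402, 0.964791)–(-0.7616, 0.7616, 0.782795)  len=0.3674
  (v17,v20,v21) [+--] → (-0.7616, 0.442402, 0.964791)–(-0.7616, 0.14801, 1.1326)  len=0.3389
  (v17,v21,v5) [+-+] → (-0.7616, 0.14801, 1.1326)–(-0.7616, 0, 1.15252)  len=0.1493
  (v18,v0,v22) [-++] → (-0.7616, 0, -1.15252)–(-0.7616, -0.14801, -1.1326)  len=0.1493
  (v18,v22,v19) [-+-] → (-0.7616, -0.14801, -1.1326)–(-0.7616, -0.442402, -0.964791)  len=0.3389
  (v19,v22,v23) [-+-] → (-0.7616, -0.442402, -0.964791)–(-0.7616, -0.7616, -0.782795)  len=0.3674
  (v21,v24,v25) [--+] → (-0.7616, -0.7616, 0.782795)–(-0.7616, -0.14801, 1.1326)  len=0.7063
  (v21,v25,v5) [-++] → (-0.7616, -0.14801, 1.1326)–(-0.7616, 0, 1.15252)  len=0.1493
  (v22,v26,v23) [++-] → (-0.7616, -0.918838, -0.566355)–(-0.7616, -0.7616, -0.782795)  len=0.2675
  (v23,v26,v27) [-++] → (-0.7616, -0.918838, -0.566355)–(-0.7616, -1.01602, -0.4326)  len=0.1653
  (v23,v27,v24) [-+-] → (-0.7616, -1.01602, -0.4326)–(-0.7616, -1.01602, 0.267279)  len=0.6999
  (v24,v27,v28) [-++] → (-0.7616, -1.01602, 0.267279)–(-0.7616, -1.01602, 0.4326)  len=0.1653
  (v24,v28,v25) [-++] → (-0.7616, -1.01602, 0.4326)–(-0.7616, -0.7616, 0.782795)  len=0.4329

Chained into 1 loop(s):
  loop 1: 20 segments, perimeter = 6.8844
Total perimeter = 6.884

loops=1 perimeter=6.884


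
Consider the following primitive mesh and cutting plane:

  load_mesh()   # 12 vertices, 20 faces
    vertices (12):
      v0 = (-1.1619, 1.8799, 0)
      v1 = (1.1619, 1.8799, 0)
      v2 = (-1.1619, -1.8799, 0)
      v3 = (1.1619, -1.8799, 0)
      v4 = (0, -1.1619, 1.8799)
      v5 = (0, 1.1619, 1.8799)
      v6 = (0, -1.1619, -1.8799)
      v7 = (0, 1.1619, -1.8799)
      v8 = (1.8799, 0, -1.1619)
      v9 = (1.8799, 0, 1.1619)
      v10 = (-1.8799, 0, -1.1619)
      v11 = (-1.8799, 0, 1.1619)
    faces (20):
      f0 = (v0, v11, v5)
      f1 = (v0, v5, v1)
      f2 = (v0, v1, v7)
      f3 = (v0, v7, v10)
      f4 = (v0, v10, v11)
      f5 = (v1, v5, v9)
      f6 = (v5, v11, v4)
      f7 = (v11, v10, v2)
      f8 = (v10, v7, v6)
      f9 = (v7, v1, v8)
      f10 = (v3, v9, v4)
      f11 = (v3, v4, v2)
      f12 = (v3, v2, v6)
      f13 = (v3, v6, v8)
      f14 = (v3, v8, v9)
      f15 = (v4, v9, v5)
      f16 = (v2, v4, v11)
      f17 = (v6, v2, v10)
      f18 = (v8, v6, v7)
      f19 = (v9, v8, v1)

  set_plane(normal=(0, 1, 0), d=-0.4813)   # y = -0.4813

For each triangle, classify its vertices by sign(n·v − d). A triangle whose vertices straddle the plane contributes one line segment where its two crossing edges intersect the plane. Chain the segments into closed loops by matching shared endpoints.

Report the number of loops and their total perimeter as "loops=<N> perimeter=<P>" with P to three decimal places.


Straddling triangles (10 of 20):
  (v5,v11,v4) [++-] → (-1.10118, -0.4813, 1.45932)–(0, -0.4813, 1.8799)  len=1.1788
  (v11,v10,v2) [++-] → (-1.69607, -0.4813, -0.864425)–(-1.69607, -0.4813, 0.864425)  len=1.7289
  (v10,v7,v6) [++-] → (0, -0.4813, -1.8799)–(-1.10118, -0.4813, -1.45932)  len=1.1788
  (v3,v9,v4) [-+-] → (1.69607, -0.4813, 0.864425)–(1.10118, -0.4813, 1.45932)  len=0.8413
  (v3,v6,v8) [--+] → (1.10118, -0.4813, -1.45932)–(1.69607, -0.4813, -0.864425)  len=0.8413
  (v3,v8,v9) [-++] → (1.69607, -0.4813, -0.864425)–(1.69607, -0.4813, 0.864425)  len=1.7289
  (v4,v9,v5) [-++] → (1.10118, -0.4813, 1.45932)–(0, -0.4813, 1.8799)  len=1.1788
  (v2,v4,v11) [--+] → (-1.10118, -0.4813, 1.45932)–(-1.69607, -0.4813, 0.864425)  len=0.8413
  (v6,v2,v10) [--+] → (-1.69607, -0.4813, -0.864425)–(-1.10118, -0.4813, -1.45932)  len=0.8413
  (v8,v6,v7) [+-+] → (1.10118, -0.4813, -1.45932)–(0, -0.4813, -1.8799)  len=1.1788

Chained into 1 loop(s):
  loop 1: 10 segments, perimeter = 11.5380
Total perimeter = 11.538

loops=1 perimeter=11.538


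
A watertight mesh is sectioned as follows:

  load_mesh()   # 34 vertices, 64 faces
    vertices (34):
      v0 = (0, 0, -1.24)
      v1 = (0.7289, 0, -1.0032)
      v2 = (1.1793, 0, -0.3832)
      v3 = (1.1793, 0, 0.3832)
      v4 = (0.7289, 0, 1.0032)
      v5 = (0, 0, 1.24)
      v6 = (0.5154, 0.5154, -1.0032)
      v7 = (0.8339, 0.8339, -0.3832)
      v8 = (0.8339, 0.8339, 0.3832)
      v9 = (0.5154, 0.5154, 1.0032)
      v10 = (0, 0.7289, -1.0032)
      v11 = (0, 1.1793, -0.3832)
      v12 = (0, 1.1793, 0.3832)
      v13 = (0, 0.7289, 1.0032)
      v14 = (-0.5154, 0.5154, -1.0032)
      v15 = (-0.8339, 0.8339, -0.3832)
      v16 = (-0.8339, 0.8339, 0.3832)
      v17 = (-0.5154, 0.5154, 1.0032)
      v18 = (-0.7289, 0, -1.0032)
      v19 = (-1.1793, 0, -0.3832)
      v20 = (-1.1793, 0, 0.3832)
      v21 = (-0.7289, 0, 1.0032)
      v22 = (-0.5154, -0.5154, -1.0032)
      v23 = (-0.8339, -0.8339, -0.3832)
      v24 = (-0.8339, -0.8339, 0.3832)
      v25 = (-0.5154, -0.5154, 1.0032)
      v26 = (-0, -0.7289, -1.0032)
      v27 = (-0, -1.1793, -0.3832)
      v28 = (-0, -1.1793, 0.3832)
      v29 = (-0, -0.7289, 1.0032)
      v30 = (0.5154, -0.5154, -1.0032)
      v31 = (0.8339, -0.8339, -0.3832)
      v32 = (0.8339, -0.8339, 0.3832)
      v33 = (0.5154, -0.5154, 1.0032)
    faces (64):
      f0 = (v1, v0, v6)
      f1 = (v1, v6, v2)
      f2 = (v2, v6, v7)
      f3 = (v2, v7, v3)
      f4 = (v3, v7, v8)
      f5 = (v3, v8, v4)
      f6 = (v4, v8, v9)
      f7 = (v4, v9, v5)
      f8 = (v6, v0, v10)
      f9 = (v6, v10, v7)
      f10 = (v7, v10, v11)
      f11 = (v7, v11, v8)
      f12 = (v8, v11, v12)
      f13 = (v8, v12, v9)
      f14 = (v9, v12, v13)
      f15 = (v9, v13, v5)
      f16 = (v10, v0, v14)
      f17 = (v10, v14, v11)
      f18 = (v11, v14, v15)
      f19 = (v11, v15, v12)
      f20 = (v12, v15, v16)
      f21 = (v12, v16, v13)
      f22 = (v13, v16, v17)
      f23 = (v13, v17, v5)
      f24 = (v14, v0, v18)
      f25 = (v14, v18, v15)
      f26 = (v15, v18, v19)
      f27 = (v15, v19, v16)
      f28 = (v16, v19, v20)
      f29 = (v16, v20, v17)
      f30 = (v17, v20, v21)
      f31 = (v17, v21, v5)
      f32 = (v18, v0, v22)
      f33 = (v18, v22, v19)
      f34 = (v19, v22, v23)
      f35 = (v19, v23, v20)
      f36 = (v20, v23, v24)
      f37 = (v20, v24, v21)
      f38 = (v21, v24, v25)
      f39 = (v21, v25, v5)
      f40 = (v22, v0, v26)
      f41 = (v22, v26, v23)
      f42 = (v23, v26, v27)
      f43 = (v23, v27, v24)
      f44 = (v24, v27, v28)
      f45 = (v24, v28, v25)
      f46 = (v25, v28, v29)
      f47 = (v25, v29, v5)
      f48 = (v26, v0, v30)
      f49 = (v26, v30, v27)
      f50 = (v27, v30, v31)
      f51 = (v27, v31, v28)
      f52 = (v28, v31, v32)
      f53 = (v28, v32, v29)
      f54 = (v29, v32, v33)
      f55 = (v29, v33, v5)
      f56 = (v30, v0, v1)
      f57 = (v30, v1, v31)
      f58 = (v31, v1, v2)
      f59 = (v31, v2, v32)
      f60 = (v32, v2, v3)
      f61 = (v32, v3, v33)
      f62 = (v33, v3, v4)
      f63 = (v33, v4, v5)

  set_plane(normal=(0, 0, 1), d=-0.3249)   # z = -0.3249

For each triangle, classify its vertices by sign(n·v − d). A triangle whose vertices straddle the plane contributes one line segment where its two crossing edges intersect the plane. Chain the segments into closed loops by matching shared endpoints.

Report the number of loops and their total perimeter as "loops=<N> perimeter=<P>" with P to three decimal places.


Straddling triangles (16 of 64):
  (v2,v7,v3) [--+] → (0.860175, 0.770465, -0.3249)–(1.1793, 0, -0.3249)  len=0.8339
  (v3,v7,v8) [+-+] → (0.860175, 0.770465, -0.3249)–(0.8339, 0.8339, -0.3249)  len=0.0687
  (v7,v11,v8) [--+] → (0.0634347, 1.15303, -0.3249)–(0.8339, 0.8339, -0.3249)  len=0.8339
  (v8,v11,v12) [+-+] → (0.0634347, 1.15303, -0.3249)–(0, 1.1793, -0.3249)  len=0.0687
  (v11,v15,v12) [--+] → (-0.770465, 0.860175, -0.3249)–(0, 1.1793, -0.3249)  len=0.8339
  (v12,v15,v16) [+-+] → (-0.770465, 0.860175, -0.3249)–(-0.8339, 0.8339, -0.3249)  len=0.0687
  (v15,v19,v16) [--+] → (-1.15303, 0.0634347, -0.3249)–(-0.8339, 0.8339, -0.3249)  len=0.8339
  (v16,v19,v20) [+-+] → (-1.15303, 0.0634347, -0.3249)–(-1.1793, 0, -0.3249)  len=0.0687
  (v19,v23,v20) [--+] → (-0.860175, -0.770465, -0.3249)–(-1.1793, 0, -0.3249)  len=0.8339
  (v20,v23,v24) [+-+] → (-0.860175, -0.770465, -0.3249)–(-0.8339, -0.8339, -0.3249)  len=0.0687
  (v23,v27,v24) [--+] → (-0.0634347, -1.15303, -0.3249)–(-0.8339, -0.8339, -0.3249)  len=0.8339
  (v24,v27,v28) [+-+] → (-0.0634347, -1.15303, -0.3249)–(0, -1.1793, -0.3249)  len=0.0687
  (v27,v31,v28) [--+] → (0.770465, -0.860175, -0.3249)–(0, -1.1793, -0.3249)  len=0.8339
  (v28,v31,v32) [+-+] → (0.770465, -0.860175, -0.3249)–(0.8339, -0.8339, -0.3249)  len=0.0687
  (v31,v2,v32) [--+] → (1.15303, -0.0634347, -0.3249)–(0.8339, -0.8339, -0.3249)  len=0.8339
  (v32,v2,v3) [+-+] → (1.15303, -0.0634347, -0.3249)–(1.1793, 0, -0.3249)  len=0.0687

Chained into 1 loop(s):
  loop 1: 16 segments, perimeter = 7.2208
Total perimeter = 7.221

loops=1 perimeter=7.221


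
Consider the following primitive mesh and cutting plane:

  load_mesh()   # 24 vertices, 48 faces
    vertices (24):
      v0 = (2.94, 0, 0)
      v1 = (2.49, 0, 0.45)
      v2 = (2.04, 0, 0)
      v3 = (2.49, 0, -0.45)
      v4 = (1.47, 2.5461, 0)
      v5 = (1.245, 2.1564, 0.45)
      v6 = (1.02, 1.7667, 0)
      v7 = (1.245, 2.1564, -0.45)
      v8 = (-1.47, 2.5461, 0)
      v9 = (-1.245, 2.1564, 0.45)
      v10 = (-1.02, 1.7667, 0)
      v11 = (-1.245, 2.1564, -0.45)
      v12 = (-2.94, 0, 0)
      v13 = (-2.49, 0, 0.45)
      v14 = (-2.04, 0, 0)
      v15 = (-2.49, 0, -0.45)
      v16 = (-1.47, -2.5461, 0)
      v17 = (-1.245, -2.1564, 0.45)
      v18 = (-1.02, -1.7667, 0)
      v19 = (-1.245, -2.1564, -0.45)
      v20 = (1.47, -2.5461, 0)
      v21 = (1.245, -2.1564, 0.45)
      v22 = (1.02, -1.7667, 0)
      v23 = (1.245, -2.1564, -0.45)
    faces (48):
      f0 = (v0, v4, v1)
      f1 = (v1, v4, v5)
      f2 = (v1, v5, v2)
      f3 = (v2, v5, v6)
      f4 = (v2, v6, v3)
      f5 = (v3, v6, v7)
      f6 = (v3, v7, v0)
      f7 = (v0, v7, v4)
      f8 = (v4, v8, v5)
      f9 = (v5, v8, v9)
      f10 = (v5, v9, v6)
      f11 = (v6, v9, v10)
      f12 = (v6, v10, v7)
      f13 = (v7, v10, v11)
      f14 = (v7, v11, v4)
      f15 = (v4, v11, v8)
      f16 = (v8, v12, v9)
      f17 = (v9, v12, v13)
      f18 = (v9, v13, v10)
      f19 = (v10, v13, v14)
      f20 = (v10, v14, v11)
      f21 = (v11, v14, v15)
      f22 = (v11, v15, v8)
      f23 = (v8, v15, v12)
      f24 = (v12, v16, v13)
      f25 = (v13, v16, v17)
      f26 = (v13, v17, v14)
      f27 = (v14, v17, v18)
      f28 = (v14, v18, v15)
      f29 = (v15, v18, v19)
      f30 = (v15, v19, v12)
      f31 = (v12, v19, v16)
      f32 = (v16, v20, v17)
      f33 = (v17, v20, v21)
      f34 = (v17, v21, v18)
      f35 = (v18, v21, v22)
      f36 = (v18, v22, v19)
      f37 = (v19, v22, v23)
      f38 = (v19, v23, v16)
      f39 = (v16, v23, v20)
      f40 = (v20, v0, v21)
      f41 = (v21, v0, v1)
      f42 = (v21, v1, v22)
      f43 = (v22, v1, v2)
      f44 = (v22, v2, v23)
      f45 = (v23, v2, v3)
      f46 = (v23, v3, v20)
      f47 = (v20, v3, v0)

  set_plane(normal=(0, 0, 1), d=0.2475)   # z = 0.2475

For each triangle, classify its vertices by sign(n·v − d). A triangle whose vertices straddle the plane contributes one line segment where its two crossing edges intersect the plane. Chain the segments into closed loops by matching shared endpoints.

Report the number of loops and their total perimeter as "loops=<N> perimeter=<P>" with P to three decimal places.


loops=2 perimeter=29.880

Straddling triangles (24 of 48):
  (v0,v4,v1) [--+] → (2.031, 1.14575, 0.2475)–(2.6925, 0, 0.2475)  len=1.3230
  (v1,v4,v5) [+-+] → (2.031, 1.14575, 0.2475)–(1.34625, 2.33176, 0.2475)  len=1.3695
  (v1,v5,v2) [++-] → (1.60275, 1.18602, 0.2475)–(2.2875, 0, 0.2475)  len=1.3695
  (v2,v5,v6) [-+-] → (1.60275, 1.18602, 0.2475)–(1.14375, 1.98104, 0.2475)  len=0.9180
  (v4,v8,v5) [--+] → (0.02325, 2.33176, 0.2475)–(1.34625, 2.33176, 0.2475)  len=1.3230
  (v5,v8,v9) [+-+] → (0.02325, 2.33176, 0.2475)–(-1.34625, 2.33176, 0.2475)  len=1.3695
  (v5,v9,v6) [++-] → (-0.22575, 1.98104, 0.2475)–(1.14375, 1.98103, 0.2475)  len=1.3695
  (v6,v9,v10) [-+-] → (-0.22575, 1.98103, 0.2475)–(-1.14375, 1.98104, 0.2475)  len=0.9180
  (v8,v12,v9) [--+] → (-2.00775, 1.18602, 0.2475)–(-1.34625, 2.33176, 0.2475)  len=1.3230
  (v9,v12,v13) [+-+] → (-2.00775, 1.18602, 0.2475)–(-2.6925, 0, 0.2475)  len=1.3695
  (v9,v13,v10) [++-] → (-1.8285, 0.795015, 0.2475)–(-1.14375, 1.98103, 0.2475)  len=1.3695
  (v10,v13,v14) [-+-] → (-1.8285, 0.795015, 0.2475)–(-2.2875, 0, 0.2475)  len=0.9180
  (v12,v16,v13) [--+] → (-2.031, -1.14575, 0.2475)–(-2.6925, 0, 0.2475)  len=1.3230
  (v13,v16,v17) [+-+] → (-2.031, -1.14575, 0.2475)–(-1.34625, -2.33176, 0.2475)  len=1.3695
  (v13,v17,v14) [++-] → (-1.60275, -1.18602, 0.2475)–(-2.2875, 0, 0.2475)  len=1.3695
  (v14,v17,v18) [-+-] → (-1.60275, -1.18602, 0.2475)–(-1.14375, -1.98104, 0.2475)  len=0.9180
  (v16,v20,v17) [--+] → (-0.02325, -2.33176, 0.2475)–(-1.34625, -2.33176, 0.2475)  len=1.3230
  (v17,v20,v21) [+-+] → (-0.02325, -2.33176, 0.2475)–(1.34625, -2.33176, 0.2475)  len=1.3695
  (v17,v21,v18) [++-] → (0.22575, -1.98104, 0.2475)–(-1.14375, -1.98103, 0.2475)  len=1.3695
  (v18,v21,v22) [-+-] → (0.22575, -1.98103, 0.2475)–(1.14375, -1.98104, 0.2475)  len=0.9180
  (v20,v0,v21) [--+] → (2.00775, -1.18602, 0.2475)–(1.34625, -2.33176, 0.2475)  len=1.3230
  (v21,v0,v1) [+-+] → (2.00775, -1.18602, 0.2475)–(2.6925, 0, 0.2475)  len=1.3695
  (v21,v1,v22) [++-] → (1.8285, -0.795015, 0.2475)–(1.14375, -1.98103, 0.2475)  len=1.3695
  (v22,v1,v2) [-+-] → (1.8285, -0.795015, 0.2475)–(2.2875, 0, 0.2475)  len=0.9180

Chained into 2 loop(s):
  loop 1: 12 segments, perimeter = 16.1550
  loop 2: 12 segments, perimeter = 13.7250
Total perimeter = 29.880
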